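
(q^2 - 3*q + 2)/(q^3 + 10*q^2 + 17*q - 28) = (q - 2)/(q^2 + 11*q + 28)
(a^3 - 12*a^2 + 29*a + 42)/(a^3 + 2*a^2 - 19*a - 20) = (a^2 - 13*a + 42)/(a^2 + a - 20)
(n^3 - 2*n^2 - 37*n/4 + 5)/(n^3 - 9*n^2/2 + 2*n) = (n + 5/2)/n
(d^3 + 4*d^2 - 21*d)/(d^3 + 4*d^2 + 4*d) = (d^2 + 4*d - 21)/(d^2 + 4*d + 4)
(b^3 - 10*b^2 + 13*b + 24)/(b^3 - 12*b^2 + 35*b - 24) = (b + 1)/(b - 1)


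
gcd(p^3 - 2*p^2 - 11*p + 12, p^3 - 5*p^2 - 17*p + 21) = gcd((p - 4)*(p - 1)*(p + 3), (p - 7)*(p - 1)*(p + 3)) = p^2 + 2*p - 3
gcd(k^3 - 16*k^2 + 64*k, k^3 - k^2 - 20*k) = k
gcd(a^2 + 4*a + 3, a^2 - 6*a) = 1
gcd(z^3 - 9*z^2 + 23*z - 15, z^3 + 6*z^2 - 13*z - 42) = z - 3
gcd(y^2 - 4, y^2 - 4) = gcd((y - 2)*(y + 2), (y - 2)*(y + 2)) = y^2 - 4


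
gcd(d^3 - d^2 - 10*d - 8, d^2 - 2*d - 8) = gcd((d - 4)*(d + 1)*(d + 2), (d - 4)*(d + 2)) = d^2 - 2*d - 8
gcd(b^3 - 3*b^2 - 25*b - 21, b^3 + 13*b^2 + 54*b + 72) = b + 3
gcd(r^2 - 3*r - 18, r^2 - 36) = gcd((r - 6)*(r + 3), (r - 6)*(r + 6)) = r - 6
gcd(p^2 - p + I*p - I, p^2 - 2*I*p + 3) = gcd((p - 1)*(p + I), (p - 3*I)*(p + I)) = p + I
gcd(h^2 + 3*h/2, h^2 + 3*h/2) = h^2 + 3*h/2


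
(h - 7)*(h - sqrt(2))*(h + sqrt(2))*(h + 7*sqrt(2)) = h^4 - 7*h^3 + 7*sqrt(2)*h^3 - 49*sqrt(2)*h^2 - 2*h^2 - 14*sqrt(2)*h + 14*h + 98*sqrt(2)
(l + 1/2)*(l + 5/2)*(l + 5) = l^3 + 8*l^2 + 65*l/4 + 25/4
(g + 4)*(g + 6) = g^2 + 10*g + 24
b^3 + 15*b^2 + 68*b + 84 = (b + 2)*(b + 6)*(b + 7)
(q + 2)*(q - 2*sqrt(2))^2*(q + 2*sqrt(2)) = q^4 - 2*sqrt(2)*q^3 + 2*q^3 - 8*q^2 - 4*sqrt(2)*q^2 - 16*q + 16*sqrt(2)*q + 32*sqrt(2)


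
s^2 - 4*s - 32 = (s - 8)*(s + 4)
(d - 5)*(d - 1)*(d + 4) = d^3 - 2*d^2 - 19*d + 20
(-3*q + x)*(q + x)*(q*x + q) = -3*q^3*x - 3*q^3 - 2*q^2*x^2 - 2*q^2*x + q*x^3 + q*x^2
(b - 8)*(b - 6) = b^2 - 14*b + 48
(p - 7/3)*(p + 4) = p^2 + 5*p/3 - 28/3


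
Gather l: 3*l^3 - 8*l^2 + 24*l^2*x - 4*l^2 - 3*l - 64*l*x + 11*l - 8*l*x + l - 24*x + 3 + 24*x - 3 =3*l^3 + l^2*(24*x - 12) + l*(9 - 72*x)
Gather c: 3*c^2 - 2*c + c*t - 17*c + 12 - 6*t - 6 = 3*c^2 + c*(t - 19) - 6*t + 6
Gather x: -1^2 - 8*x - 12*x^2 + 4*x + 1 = -12*x^2 - 4*x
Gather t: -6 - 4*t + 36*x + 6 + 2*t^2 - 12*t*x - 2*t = 2*t^2 + t*(-12*x - 6) + 36*x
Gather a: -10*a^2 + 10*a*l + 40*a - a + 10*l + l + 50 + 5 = -10*a^2 + a*(10*l + 39) + 11*l + 55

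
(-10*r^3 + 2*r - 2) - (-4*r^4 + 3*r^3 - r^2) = 4*r^4 - 13*r^3 + r^2 + 2*r - 2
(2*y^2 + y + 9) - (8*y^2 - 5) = -6*y^2 + y + 14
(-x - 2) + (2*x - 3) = x - 5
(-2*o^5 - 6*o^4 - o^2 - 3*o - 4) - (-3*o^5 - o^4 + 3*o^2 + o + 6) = o^5 - 5*o^4 - 4*o^2 - 4*o - 10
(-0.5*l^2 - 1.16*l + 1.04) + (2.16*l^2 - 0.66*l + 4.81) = 1.66*l^2 - 1.82*l + 5.85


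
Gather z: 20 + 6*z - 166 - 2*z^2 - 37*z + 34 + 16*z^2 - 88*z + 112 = 14*z^2 - 119*z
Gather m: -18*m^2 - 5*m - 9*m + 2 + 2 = -18*m^2 - 14*m + 4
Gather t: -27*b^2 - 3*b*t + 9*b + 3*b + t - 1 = -27*b^2 + 12*b + t*(1 - 3*b) - 1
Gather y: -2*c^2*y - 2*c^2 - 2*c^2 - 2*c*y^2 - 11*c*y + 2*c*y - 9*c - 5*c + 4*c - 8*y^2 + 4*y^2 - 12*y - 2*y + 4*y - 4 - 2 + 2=-4*c^2 - 10*c + y^2*(-2*c - 4) + y*(-2*c^2 - 9*c - 10) - 4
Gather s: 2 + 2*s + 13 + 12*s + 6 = 14*s + 21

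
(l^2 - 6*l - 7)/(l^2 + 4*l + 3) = (l - 7)/(l + 3)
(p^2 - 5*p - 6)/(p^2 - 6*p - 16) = (-p^2 + 5*p + 6)/(-p^2 + 6*p + 16)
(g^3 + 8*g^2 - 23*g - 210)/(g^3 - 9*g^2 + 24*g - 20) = (g^2 + 13*g + 42)/(g^2 - 4*g + 4)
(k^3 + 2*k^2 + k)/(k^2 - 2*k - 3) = k*(k + 1)/(k - 3)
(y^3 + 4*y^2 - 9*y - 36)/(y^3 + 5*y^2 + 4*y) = (y^2 - 9)/(y*(y + 1))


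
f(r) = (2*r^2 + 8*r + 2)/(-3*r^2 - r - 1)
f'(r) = (4*r + 8)/(-3*r^2 - r - 1) + (6*r + 1)*(2*r^2 + 8*r + 2)/(-3*r^2 - r - 1)^2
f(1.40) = -2.07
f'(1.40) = 0.70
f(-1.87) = 0.62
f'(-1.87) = 0.60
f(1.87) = -1.79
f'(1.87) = 0.48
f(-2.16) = 0.46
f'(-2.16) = 0.48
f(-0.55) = 1.32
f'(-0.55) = -2.03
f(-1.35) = 1.01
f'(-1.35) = 0.89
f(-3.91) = -0.03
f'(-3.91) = 0.16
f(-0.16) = -0.84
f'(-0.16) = -7.99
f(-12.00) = -0.46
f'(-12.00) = 0.02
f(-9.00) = -0.39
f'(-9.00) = 0.03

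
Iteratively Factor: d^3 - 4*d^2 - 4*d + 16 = (d + 2)*(d^2 - 6*d + 8) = (d - 4)*(d + 2)*(d - 2)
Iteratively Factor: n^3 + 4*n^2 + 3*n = (n + 1)*(n^2 + 3*n) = (n + 1)*(n + 3)*(n)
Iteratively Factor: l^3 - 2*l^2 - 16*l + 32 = (l - 4)*(l^2 + 2*l - 8) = (l - 4)*(l + 4)*(l - 2)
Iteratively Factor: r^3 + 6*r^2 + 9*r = (r + 3)*(r^2 + 3*r) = (r + 3)^2*(r)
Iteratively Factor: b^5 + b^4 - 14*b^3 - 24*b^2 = (b + 3)*(b^4 - 2*b^3 - 8*b^2) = b*(b + 3)*(b^3 - 2*b^2 - 8*b) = b^2*(b + 3)*(b^2 - 2*b - 8) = b^2*(b + 2)*(b + 3)*(b - 4)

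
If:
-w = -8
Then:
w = 8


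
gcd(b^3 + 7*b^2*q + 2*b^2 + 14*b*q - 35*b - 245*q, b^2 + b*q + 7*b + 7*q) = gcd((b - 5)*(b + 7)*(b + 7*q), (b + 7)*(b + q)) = b + 7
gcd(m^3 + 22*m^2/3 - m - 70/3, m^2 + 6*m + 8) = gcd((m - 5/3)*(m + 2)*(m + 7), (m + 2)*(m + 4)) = m + 2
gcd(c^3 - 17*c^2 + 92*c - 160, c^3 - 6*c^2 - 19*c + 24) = c - 8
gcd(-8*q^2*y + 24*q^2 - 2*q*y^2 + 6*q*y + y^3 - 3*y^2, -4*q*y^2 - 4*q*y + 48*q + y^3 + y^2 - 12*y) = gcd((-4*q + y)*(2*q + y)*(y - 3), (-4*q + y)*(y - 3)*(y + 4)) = -4*q*y + 12*q + y^2 - 3*y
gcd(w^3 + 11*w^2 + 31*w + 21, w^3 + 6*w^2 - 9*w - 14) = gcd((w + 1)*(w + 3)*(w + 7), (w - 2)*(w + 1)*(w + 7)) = w^2 + 8*w + 7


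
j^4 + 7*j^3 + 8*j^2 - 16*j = j*(j - 1)*(j + 4)^2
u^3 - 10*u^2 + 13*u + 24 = (u - 8)*(u - 3)*(u + 1)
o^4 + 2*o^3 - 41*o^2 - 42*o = o*(o - 6)*(o + 1)*(o + 7)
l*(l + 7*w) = l^2 + 7*l*w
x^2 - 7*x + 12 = (x - 4)*(x - 3)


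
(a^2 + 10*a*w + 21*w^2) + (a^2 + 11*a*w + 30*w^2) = 2*a^2 + 21*a*w + 51*w^2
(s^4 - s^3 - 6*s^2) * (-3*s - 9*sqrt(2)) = -3*s^5 - 9*sqrt(2)*s^4 + 3*s^4 + 9*sqrt(2)*s^3 + 18*s^3 + 54*sqrt(2)*s^2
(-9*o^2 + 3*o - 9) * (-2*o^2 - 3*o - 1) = 18*o^4 + 21*o^3 + 18*o^2 + 24*o + 9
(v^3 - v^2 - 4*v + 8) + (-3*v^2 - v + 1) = v^3 - 4*v^2 - 5*v + 9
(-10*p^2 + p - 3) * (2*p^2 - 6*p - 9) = -20*p^4 + 62*p^3 + 78*p^2 + 9*p + 27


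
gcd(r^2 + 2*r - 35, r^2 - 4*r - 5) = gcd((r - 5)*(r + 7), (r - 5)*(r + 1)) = r - 5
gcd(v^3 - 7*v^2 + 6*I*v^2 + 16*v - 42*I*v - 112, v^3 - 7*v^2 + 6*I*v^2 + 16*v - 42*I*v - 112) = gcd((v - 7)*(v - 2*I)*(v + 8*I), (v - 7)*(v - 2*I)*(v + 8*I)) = v^3 + v^2*(-7 + 6*I) + v*(16 - 42*I) - 112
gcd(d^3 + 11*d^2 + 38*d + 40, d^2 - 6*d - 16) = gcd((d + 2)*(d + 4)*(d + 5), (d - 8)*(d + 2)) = d + 2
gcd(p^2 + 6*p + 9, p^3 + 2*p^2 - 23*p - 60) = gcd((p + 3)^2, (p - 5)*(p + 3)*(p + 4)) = p + 3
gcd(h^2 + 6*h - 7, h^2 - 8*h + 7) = h - 1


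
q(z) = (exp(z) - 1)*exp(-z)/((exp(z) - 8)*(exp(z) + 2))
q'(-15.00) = -204313.59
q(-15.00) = 204313.50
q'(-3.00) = -1.25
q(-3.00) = 1.17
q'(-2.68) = -0.91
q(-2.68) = 0.83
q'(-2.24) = -0.58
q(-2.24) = 0.50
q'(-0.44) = -0.08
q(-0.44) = 0.03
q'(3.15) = -0.01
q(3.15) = 0.00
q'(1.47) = -0.03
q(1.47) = -0.03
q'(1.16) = -0.01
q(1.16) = -0.03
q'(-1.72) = -0.34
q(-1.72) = 0.27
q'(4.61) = -0.00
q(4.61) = 0.00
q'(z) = -(exp(z) - 1)*exp(-z)/((exp(z) - 8)*(exp(z) + 2)) - (exp(z) - 1)/((exp(z) - 8)*(exp(z) + 2)^2) + 1/((exp(z) - 8)*(exp(z) + 2)) - (exp(z) - 1)/((exp(z) - 8)^2*(exp(z) + 2)) = (-2*exp(3*z) + 9*exp(2*z) - 12*exp(z) - 16)*exp(-z)/(exp(4*z) - 12*exp(3*z) + 4*exp(2*z) + 192*exp(z) + 256)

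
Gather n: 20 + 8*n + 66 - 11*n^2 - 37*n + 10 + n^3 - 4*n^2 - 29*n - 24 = n^3 - 15*n^2 - 58*n + 72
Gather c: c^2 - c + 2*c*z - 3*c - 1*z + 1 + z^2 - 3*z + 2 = c^2 + c*(2*z - 4) + z^2 - 4*z + 3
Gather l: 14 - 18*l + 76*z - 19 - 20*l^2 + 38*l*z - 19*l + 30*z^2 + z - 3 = -20*l^2 + l*(38*z - 37) + 30*z^2 + 77*z - 8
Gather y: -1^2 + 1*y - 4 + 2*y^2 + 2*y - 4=2*y^2 + 3*y - 9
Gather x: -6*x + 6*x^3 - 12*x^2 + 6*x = 6*x^3 - 12*x^2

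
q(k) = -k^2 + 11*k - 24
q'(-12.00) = 35.00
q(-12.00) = -300.00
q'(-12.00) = 35.00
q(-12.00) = -300.00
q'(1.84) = 7.32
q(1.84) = -7.15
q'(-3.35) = 17.70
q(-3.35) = -72.07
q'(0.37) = 10.26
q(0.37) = -20.07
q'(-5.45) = 21.90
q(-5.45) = -113.65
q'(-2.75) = 16.50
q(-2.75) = -61.81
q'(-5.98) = 22.96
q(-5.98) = -125.54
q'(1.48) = 8.04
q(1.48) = -9.91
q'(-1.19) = 13.38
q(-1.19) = -38.51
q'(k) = 11 - 2*k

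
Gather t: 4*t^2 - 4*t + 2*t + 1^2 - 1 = 4*t^2 - 2*t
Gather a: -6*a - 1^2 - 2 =-6*a - 3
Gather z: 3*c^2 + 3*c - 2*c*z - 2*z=3*c^2 + 3*c + z*(-2*c - 2)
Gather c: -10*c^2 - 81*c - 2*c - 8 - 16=-10*c^2 - 83*c - 24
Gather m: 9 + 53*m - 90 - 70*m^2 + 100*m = -70*m^2 + 153*m - 81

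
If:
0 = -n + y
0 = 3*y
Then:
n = 0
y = 0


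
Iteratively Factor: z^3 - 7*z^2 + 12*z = (z - 3)*(z^2 - 4*z) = z*(z - 3)*(z - 4)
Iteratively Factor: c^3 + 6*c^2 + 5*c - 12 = (c - 1)*(c^2 + 7*c + 12) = (c - 1)*(c + 4)*(c + 3)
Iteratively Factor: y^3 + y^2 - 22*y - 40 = (y - 5)*(y^2 + 6*y + 8) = (y - 5)*(y + 2)*(y + 4)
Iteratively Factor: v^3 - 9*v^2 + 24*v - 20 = (v - 5)*(v^2 - 4*v + 4) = (v - 5)*(v - 2)*(v - 2)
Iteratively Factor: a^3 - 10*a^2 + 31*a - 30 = (a - 2)*(a^2 - 8*a + 15) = (a - 5)*(a - 2)*(a - 3)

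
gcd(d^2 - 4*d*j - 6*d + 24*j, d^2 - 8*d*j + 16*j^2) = d - 4*j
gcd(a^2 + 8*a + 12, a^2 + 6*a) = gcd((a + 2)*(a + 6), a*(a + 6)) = a + 6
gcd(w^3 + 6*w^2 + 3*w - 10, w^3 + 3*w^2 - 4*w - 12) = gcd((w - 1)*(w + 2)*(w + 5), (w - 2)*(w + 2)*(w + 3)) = w + 2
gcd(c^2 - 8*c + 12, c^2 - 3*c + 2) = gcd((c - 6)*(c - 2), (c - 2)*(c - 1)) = c - 2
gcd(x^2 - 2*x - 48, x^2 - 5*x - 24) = x - 8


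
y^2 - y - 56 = (y - 8)*(y + 7)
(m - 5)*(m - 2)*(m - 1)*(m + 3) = m^4 - 5*m^3 - 7*m^2 + 41*m - 30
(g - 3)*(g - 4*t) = g^2 - 4*g*t - 3*g + 12*t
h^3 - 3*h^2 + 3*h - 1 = (h - 1)^3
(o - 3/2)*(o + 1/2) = o^2 - o - 3/4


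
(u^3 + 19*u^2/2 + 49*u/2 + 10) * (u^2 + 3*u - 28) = u^5 + 25*u^4/2 + 25*u^3 - 365*u^2/2 - 656*u - 280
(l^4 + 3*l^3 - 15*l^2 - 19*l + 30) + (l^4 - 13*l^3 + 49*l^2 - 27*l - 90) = 2*l^4 - 10*l^3 + 34*l^2 - 46*l - 60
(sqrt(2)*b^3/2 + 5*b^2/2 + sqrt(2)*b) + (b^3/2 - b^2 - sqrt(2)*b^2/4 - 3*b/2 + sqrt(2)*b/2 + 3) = b^3/2 + sqrt(2)*b^3/2 - sqrt(2)*b^2/4 + 3*b^2/2 - 3*b/2 + 3*sqrt(2)*b/2 + 3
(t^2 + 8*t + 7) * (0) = 0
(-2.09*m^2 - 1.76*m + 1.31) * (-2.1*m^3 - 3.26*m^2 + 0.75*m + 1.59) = 4.389*m^5 + 10.5094*m^4 + 1.4191*m^3 - 8.9137*m^2 - 1.8159*m + 2.0829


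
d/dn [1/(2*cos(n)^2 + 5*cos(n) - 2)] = (4*cos(n) + 5)*sin(n)/(5*cos(n) + cos(2*n) - 1)^2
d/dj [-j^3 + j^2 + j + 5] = -3*j^2 + 2*j + 1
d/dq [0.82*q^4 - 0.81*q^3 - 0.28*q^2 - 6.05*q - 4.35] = 3.28*q^3 - 2.43*q^2 - 0.56*q - 6.05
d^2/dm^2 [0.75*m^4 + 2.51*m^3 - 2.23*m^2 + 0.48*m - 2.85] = 9.0*m^2 + 15.06*m - 4.46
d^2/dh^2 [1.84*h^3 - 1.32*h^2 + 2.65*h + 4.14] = 11.04*h - 2.64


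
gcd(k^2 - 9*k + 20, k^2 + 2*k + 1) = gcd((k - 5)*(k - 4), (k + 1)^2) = 1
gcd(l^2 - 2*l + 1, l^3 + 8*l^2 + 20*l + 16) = 1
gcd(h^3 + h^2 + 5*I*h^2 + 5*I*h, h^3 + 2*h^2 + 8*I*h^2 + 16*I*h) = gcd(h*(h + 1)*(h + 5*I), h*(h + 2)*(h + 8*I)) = h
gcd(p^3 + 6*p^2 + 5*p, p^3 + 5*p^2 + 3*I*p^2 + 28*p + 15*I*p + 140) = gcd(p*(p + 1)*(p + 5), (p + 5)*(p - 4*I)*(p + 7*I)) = p + 5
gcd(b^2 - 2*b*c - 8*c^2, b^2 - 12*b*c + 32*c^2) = b - 4*c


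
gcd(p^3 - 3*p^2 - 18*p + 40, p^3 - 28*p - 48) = p + 4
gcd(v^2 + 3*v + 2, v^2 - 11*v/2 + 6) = 1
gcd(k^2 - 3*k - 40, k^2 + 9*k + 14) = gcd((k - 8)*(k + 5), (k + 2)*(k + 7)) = 1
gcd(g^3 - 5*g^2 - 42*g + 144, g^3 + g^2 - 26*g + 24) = g + 6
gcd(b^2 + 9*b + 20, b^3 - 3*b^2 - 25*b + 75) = b + 5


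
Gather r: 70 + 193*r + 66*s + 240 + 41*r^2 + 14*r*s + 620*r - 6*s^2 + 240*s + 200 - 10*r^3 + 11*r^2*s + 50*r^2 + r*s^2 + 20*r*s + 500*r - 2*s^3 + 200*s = -10*r^3 + r^2*(11*s + 91) + r*(s^2 + 34*s + 1313) - 2*s^3 - 6*s^2 + 506*s + 510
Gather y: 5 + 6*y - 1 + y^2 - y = y^2 + 5*y + 4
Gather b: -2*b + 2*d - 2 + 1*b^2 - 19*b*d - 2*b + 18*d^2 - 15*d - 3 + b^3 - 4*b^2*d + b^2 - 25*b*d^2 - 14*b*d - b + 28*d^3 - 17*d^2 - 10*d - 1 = b^3 + b^2*(2 - 4*d) + b*(-25*d^2 - 33*d - 5) + 28*d^3 + d^2 - 23*d - 6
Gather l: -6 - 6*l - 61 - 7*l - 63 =-13*l - 130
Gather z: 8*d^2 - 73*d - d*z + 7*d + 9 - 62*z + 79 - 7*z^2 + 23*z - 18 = 8*d^2 - 66*d - 7*z^2 + z*(-d - 39) + 70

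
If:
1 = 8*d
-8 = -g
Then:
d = 1/8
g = 8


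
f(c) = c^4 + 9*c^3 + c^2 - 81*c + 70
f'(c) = 4*c^3 + 27*c^2 + 2*c - 81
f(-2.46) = 177.95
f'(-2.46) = 17.93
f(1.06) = -2.75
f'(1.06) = -43.78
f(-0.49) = 108.93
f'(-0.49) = -75.97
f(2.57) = 64.83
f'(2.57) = 170.37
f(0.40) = 38.36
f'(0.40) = -75.62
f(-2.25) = 180.43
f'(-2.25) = 5.62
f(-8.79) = 716.63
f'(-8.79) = -729.06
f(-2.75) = 170.33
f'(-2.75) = 34.50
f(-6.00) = -56.00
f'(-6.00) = 15.00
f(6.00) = 2860.00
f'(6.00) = 1767.00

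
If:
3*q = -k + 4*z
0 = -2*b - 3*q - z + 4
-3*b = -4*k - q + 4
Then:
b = 56/13 - 59*z/13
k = 60/13 - 53*z/13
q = 35*z/13 - 20/13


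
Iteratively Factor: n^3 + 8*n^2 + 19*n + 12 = (n + 4)*(n^2 + 4*n + 3) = (n + 1)*(n + 4)*(n + 3)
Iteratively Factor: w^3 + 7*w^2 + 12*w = (w)*(w^2 + 7*w + 12) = w*(w + 4)*(w + 3)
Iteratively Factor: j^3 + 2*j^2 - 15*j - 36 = (j + 3)*(j^2 - j - 12) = (j + 3)^2*(j - 4)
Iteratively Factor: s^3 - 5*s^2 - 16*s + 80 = (s + 4)*(s^2 - 9*s + 20) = (s - 5)*(s + 4)*(s - 4)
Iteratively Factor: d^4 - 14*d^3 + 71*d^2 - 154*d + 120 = (d - 4)*(d^3 - 10*d^2 + 31*d - 30) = (d - 4)*(d - 3)*(d^2 - 7*d + 10) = (d - 4)*(d - 3)*(d - 2)*(d - 5)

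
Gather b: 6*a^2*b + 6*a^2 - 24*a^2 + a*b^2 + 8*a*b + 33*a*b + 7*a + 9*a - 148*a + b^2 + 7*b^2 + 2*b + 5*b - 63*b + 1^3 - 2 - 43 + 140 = -18*a^2 - 132*a + b^2*(a + 8) + b*(6*a^2 + 41*a - 56) + 96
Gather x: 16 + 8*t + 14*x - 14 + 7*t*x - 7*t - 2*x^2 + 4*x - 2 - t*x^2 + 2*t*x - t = x^2*(-t - 2) + x*(9*t + 18)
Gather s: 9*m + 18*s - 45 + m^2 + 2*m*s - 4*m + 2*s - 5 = m^2 + 5*m + s*(2*m + 20) - 50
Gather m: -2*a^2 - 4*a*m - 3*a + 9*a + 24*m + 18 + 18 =-2*a^2 + 6*a + m*(24 - 4*a) + 36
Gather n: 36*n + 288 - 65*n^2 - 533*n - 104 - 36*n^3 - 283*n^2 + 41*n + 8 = -36*n^3 - 348*n^2 - 456*n + 192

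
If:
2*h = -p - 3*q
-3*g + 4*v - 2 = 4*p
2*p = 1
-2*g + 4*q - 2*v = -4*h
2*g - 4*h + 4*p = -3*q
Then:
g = -42/55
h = -1/220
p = 1/2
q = -9/55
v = 47/110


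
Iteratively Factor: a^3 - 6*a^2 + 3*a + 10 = (a + 1)*(a^2 - 7*a + 10) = (a - 2)*(a + 1)*(a - 5)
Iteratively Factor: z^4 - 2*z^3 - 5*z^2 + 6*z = (z - 3)*(z^3 + z^2 - 2*z) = (z - 3)*(z - 1)*(z^2 + 2*z) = (z - 3)*(z - 1)*(z + 2)*(z)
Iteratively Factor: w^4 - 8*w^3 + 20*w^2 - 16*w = (w - 2)*(w^3 - 6*w^2 + 8*w) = (w - 4)*(w - 2)*(w^2 - 2*w) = w*(w - 4)*(w - 2)*(w - 2)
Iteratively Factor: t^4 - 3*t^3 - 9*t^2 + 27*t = (t - 3)*(t^3 - 9*t) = t*(t - 3)*(t^2 - 9) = t*(t - 3)*(t + 3)*(t - 3)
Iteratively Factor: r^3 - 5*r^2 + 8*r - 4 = (r - 1)*(r^2 - 4*r + 4) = (r - 2)*(r - 1)*(r - 2)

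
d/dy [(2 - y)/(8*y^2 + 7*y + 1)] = (-8*y^2 - 7*y + (y - 2)*(16*y + 7) - 1)/(8*y^2 + 7*y + 1)^2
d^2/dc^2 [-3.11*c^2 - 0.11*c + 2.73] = -6.22000000000000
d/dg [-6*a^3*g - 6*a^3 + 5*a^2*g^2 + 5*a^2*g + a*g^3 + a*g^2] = a*(-6*a^2 + 10*a*g + 5*a + 3*g^2 + 2*g)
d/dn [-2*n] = -2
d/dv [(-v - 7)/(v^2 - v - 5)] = (-v^2 + v + (v + 7)*(2*v - 1) + 5)/(-v^2 + v + 5)^2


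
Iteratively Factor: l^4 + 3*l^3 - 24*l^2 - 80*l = (l)*(l^3 + 3*l^2 - 24*l - 80) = l*(l + 4)*(l^2 - l - 20) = l*(l - 5)*(l + 4)*(l + 4)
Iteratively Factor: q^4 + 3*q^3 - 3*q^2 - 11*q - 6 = (q + 3)*(q^3 - 3*q - 2) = (q + 1)*(q + 3)*(q^2 - q - 2) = (q - 2)*(q + 1)*(q + 3)*(q + 1)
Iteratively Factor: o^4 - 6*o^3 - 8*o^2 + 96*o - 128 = (o - 4)*(o^3 - 2*o^2 - 16*o + 32) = (o - 4)*(o - 2)*(o^2 - 16) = (o - 4)*(o - 2)*(o + 4)*(o - 4)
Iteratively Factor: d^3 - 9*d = (d)*(d^2 - 9) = d*(d + 3)*(d - 3)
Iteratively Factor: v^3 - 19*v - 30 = (v + 2)*(v^2 - 2*v - 15) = (v - 5)*(v + 2)*(v + 3)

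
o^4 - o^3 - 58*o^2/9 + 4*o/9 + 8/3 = (o - 3)*(o - 2/3)*(o + 2/3)*(o + 2)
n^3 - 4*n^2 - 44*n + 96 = (n - 8)*(n - 2)*(n + 6)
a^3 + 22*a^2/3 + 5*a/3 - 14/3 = (a - 2/3)*(a + 1)*(a + 7)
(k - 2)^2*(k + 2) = k^3 - 2*k^2 - 4*k + 8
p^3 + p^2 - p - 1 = (p - 1)*(p + 1)^2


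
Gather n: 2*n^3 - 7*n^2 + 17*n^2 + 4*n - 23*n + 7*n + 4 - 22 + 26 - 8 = 2*n^3 + 10*n^2 - 12*n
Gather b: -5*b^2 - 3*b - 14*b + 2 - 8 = -5*b^2 - 17*b - 6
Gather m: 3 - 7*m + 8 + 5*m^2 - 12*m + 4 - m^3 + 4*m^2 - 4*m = -m^3 + 9*m^2 - 23*m + 15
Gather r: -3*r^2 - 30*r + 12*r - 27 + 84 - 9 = -3*r^2 - 18*r + 48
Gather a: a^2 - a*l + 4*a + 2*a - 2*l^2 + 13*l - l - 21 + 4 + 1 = a^2 + a*(6 - l) - 2*l^2 + 12*l - 16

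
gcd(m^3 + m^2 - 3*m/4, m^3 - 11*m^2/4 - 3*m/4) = m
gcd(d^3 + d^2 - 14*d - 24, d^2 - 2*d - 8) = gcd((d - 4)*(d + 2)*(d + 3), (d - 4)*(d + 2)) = d^2 - 2*d - 8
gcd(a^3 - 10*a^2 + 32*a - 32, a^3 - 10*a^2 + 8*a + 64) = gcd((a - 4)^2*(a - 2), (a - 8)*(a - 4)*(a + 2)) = a - 4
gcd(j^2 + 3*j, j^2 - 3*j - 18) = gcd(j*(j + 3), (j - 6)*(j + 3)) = j + 3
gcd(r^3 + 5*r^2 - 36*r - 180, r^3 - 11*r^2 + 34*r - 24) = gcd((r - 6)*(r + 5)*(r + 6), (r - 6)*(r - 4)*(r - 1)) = r - 6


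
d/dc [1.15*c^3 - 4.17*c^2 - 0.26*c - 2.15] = 3.45*c^2 - 8.34*c - 0.26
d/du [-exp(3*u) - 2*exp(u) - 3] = (-3*exp(2*u) - 2)*exp(u)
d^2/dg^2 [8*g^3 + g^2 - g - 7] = 48*g + 2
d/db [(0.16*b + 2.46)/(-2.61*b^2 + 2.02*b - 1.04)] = (0.4176*b^2 + 12.8412*b - 5.1356)/(6.8121*b^4 - 10.5444*b^3 + 9.5092*b^2 - 4.2016*b + 1.0816)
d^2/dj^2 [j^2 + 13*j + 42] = 2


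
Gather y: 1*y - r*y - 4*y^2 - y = -r*y - 4*y^2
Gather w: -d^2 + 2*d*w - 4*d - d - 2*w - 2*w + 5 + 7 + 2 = -d^2 - 5*d + w*(2*d - 4) + 14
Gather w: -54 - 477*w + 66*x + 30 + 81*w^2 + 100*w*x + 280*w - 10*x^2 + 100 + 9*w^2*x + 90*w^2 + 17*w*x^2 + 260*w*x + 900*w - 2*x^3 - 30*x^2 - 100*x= w^2*(9*x + 171) + w*(17*x^2 + 360*x + 703) - 2*x^3 - 40*x^2 - 34*x + 76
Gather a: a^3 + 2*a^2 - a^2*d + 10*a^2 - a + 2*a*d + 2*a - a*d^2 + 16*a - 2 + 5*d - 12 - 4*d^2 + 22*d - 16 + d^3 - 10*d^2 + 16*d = a^3 + a^2*(12 - d) + a*(-d^2 + 2*d + 17) + d^3 - 14*d^2 + 43*d - 30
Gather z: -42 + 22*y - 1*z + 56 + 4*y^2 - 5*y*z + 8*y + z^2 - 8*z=4*y^2 + 30*y + z^2 + z*(-5*y - 9) + 14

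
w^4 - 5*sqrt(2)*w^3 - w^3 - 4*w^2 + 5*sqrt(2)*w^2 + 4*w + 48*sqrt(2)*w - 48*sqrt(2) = (w - 1)*(w - 4*sqrt(2))*(w - 3*sqrt(2))*(w + 2*sqrt(2))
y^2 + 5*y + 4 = (y + 1)*(y + 4)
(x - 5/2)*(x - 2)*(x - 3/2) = x^3 - 6*x^2 + 47*x/4 - 15/2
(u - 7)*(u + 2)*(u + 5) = u^3 - 39*u - 70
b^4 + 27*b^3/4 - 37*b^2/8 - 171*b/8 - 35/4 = (b - 2)*(b + 1/2)*(b + 5/4)*(b + 7)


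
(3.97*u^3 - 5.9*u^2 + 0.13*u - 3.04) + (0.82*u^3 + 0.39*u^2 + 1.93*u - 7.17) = 4.79*u^3 - 5.51*u^2 + 2.06*u - 10.21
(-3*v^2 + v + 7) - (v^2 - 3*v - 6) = -4*v^2 + 4*v + 13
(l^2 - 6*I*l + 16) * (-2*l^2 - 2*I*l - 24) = -2*l^4 + 10*I*l^3 - 68*l^2 + 112*I*l - 384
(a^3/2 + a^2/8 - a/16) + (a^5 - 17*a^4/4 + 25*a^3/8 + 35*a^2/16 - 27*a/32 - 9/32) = a^5 - 17*a^4/4 + 29*a^3/8 + 37*a^2/16 - 29*a/32 - 9/32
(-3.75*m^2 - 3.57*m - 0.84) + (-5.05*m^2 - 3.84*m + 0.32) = -8.8*m^2 - 7.41*m - 0.52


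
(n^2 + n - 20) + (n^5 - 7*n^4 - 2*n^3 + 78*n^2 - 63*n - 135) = n^5 - 7*n^4 - 2*n^3 + 79*n^2 - 62*n - 155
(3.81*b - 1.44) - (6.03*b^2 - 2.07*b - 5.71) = -6.03*b^2 + 5.88*b + 4.27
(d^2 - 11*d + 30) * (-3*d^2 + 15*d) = -3*d^4 + 48*d^3 - 255*d^2 + 450*d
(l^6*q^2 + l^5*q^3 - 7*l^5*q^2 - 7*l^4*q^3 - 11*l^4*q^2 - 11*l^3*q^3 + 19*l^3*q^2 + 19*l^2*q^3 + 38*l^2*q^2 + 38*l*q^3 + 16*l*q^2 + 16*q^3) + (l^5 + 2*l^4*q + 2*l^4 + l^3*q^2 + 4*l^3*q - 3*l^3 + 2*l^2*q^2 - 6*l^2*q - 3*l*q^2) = l^6*q^2 + l^5*q^3 - 7*l^5*q^2 + l^5 - 7*l^4*q^3 - 11*l^4*q^2 + 2*l^4*q + 2*l^4 - 11*l^3*q^3 + 20*l^3*q^2 + 4*l^3*q - 3*l^3 + 19*l^2*q^3 + 40*l^2*q^2 - 6*l^2*q + 38*l*q^3 + 13*l*q^2 + 16*q^3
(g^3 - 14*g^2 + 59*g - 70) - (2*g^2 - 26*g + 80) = g^3 - 16*g^2 + 85*g - 150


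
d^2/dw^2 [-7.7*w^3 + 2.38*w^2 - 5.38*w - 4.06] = 4.76 - 46.2*w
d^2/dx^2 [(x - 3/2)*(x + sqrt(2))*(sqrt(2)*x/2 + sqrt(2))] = 3*sqrt(2)*x + sqrt(2)/2 + 2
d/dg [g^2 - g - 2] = 2*g - 1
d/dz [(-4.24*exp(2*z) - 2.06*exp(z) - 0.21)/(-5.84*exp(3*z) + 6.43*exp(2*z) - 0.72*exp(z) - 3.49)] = (-24.7616*exp(4*z) - 24.0608*exp(3*z) + 12.6194*exp(2*z) + 32.2958*exp(z) + 7.0382)*exp(z)/(34.1056*exp(6*z) - 75.1024*exp(5*z) + 49.7545*exp(4*z) + 31.504*exp(3*z) - 44.363*exp(2*z) + 5.0256*exp(z) + 12.1801)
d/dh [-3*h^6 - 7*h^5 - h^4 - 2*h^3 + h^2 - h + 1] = -18*h^5 - 35*h^4 - 4*h^3 - 6*h^2 + 2*h - 1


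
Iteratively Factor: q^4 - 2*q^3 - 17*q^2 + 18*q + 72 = (q + 3)*(q^3 - 5*q^2 - 2*q + 24) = (q - 4)*(q + 3)*(q^2 - q - 6) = (q - 4)*(q + 2)*(q + 3)*(q - 3)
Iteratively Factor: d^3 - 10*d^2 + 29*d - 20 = (d - 5)*(d^2 - 5*d + 4) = (d - 5)*(d - 1)*(d - 4)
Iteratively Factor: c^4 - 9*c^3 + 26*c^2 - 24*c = (c - 3)*(c^3 - 6*c^2 + 8*c) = c*(c - 3)*(c^2 - 6*c + 8) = c*(c - 4)*(c - 3)*(c - 2)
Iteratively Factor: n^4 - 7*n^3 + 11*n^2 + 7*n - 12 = (n - 1)*(n^3 - 6*n^2 + 5*n + 12) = (n - 4)*(n - 1)*(n^2 - 2*n - 3) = (n - 4)*(n - 1)*(n + 1)*(n - 3)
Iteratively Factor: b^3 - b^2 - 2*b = (b - 2)*(b^2 + b) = b*(b - 2)*(b + 1)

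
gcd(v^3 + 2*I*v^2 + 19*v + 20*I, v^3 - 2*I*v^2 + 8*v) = v - 4*I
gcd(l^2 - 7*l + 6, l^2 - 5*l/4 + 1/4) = l - 1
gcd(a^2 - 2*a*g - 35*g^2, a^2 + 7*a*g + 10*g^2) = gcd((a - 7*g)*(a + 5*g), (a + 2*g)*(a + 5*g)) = a + 5*g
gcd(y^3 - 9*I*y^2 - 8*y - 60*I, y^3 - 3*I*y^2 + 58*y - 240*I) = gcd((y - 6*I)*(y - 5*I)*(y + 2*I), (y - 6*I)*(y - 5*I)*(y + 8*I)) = y^2 - 11*I*y - 30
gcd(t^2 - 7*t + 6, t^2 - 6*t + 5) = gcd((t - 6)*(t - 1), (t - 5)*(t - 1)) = t - 1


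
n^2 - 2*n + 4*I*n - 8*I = (n - 2)*(n + 4*I)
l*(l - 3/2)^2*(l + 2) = l^4 - l^3 - 15*l^2/4 + 9*l/2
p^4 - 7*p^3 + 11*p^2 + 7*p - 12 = (p - 4)*(p - 3)*(p - 1)*(p + 1)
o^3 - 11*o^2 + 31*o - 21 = (o - 7)*(o - 3)*(o - 1)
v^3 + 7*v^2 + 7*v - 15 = (v - 1)*(v + 3)*(v + 5)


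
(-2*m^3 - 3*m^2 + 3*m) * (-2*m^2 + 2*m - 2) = 4*m^5 + 2*m^4 - 8*m^3 + 12*m^2 - 6*m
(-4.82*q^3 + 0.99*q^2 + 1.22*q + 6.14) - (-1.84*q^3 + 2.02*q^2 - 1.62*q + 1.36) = -2.98*q^3 - 1.03*q^2 + 2.84*q + 4.78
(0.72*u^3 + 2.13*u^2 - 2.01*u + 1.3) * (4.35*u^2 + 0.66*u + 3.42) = 3.132*u^5 + 9.7407*u^4 - 4.8753*u^3 + 11.613*u^2 - 6.0162*u + 4.446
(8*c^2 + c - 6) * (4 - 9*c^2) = -72*c^4 - 9*c^3 + 86*c^2 + 4*c - 24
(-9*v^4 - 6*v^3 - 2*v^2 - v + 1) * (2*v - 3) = -18*v^5 + 15*v^4 + 14*v^3 + 4*v^2 + 5*v - 3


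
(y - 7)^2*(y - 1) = y^3 - 15*y^2 + 63*y - 49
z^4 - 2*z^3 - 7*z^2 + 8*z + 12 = (z - 3)*(z - 2)*(z + 1)*(z + 2)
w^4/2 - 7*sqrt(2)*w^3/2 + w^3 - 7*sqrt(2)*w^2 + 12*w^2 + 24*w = w*(w/2 + 1)*(w - 4*sqrt(2))*(w - 3*sqrt(2))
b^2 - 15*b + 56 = (b - 8)*(b - 7)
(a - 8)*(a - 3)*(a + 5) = a^3 - 6*a^2 - 31*a + 120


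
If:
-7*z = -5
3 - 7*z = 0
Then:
No Solution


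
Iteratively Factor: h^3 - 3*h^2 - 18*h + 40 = (h - 5)*(h^2 + 2*h - 8) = (h - 5)*(h - 2)*(h + 4)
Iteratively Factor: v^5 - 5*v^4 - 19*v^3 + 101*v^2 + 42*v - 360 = (v - 5)*(v^4 - 19*v^2 + 6*v + 72) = (v - 5)*(v + 4)*(v^3 - 4*v^2 - 3*v + 18) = (v - 5)*(v + 2)*(v + 4)*(v^2 - 6*v + 9) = (v - 5)*(v - 3)*(v + 2)*(v + 4)*(v - 3)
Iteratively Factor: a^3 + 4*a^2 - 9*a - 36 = (a - 3)*(a^2 + 7*a + 12) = (a - 3)*(a + 3)*(a + 4)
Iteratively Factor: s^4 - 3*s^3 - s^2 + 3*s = (s - 1)*(s^3 - 2*s^2 - 3*s) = (s - 1)*(s + 1)*(s^2 - 3*s) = (s - 3)*(s - 1)*(s + 1)*(s)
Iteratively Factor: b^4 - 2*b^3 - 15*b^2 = (b - 5)*(b^3 + 3*b^2) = (b - 5)*(b + 3)*(b^2) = b*(b - 5)*(b + 3)*(b)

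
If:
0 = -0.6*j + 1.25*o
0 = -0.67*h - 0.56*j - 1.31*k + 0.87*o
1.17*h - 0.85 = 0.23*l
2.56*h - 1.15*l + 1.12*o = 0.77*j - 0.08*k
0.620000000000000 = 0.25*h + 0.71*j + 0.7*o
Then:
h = 1.25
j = 0.29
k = -0.67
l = 2.69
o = 0.14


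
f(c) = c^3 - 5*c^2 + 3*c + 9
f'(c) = 3*c^2 - 10*c + 3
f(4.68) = 16.03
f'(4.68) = 21.91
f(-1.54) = -11.13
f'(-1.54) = 25.51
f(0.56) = 9.29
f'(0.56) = -1.66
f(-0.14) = 8.48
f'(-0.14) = 4.46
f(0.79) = 8.74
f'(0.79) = -3.03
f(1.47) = 5.78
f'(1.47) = -5.22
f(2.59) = 0.60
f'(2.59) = -2.78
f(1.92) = 3.41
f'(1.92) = -5.14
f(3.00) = 0.00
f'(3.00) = 0.00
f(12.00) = 1053.00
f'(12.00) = 315.00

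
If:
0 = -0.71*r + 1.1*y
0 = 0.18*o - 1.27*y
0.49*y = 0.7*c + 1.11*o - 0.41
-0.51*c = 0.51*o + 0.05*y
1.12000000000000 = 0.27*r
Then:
No Solution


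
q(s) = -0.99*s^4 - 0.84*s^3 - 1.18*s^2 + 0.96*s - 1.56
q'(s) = -3.96*s^3 - 2.52*s^2 - 2.36*s + 0.96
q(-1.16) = -4.74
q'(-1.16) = 6.49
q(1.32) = -7.29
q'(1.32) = -15.65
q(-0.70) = -2.76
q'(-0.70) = 2.74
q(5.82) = -1337.40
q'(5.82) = -878.80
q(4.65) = -569.93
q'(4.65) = -462.66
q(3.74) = -252.11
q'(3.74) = -250.28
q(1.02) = -3.77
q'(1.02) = -8.27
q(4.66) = -574.57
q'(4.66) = -465.49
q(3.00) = -112.17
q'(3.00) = -135.72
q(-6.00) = -1151.40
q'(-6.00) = 779.76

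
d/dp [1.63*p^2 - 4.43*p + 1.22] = 3.26*p - 4.43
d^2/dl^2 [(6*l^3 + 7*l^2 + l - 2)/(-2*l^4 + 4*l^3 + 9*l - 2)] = 4*(-12*l^9 - 42*l^8 + 72*l^7 - 362*l^6 - 54*l^5 + 471*l^4 - 437*l^3 + 222*l^2 - 12*l + 58)/(8*l^12 - 48*l^11 + 96*l^10 - 172*l^9 + 456*l^8 - 528*l^7 + 582*l^6 - 1188*l^5 + 456*l^4 - 777*l^3 + 486*l^2 - 108*l + 8)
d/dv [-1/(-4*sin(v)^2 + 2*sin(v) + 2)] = (1 - 4*sin(v))*cos(v)/(2*(sin(v) + cos(2*v))^2)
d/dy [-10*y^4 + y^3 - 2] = y^2*(3 - 40*y)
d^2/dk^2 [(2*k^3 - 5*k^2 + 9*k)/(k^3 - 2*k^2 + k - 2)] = 2*(-k^6 + 21*k^5 - 15*k^4 - 59*k^3 + 156*k^2 - 84*k - 2)/(k^9 - 6*k^8 + 15*k^7 - 26*k^6 + 39*k^5 - 42*k^4 + 37*k^3 - 30*k^2 + 12*k - 8)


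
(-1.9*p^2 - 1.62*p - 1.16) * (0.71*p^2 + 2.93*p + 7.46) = -1.349*p^4 - 6.7172*p^3 - 19.7442*p^2 - 15.484*p - 8.6536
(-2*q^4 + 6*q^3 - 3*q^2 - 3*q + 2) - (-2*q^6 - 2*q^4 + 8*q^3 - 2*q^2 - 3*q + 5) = 2*q^6 - 2*q^3 - q^2 - 3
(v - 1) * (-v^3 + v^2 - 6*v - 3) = -v^4 + 2*v^3 - 7*v^2 + 3*v + 3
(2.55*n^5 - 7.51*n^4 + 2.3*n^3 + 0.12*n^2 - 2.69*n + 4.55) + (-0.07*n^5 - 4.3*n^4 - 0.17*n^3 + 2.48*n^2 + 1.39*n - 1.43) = 2.48*n^5 - 11.81*n^4 + 2.13*n^3 + 2.6*n^2 - 1.3*n + 3.12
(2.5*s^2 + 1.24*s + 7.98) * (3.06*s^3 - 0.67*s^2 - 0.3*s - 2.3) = 7.65*s^5 + 2.1194*s^4 + 22.838*s^3 - 11.4686*s^2 - 5.246*s - 18.354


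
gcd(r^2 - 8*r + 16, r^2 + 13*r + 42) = 1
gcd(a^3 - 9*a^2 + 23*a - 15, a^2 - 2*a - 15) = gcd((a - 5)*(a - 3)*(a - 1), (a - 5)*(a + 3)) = a - 5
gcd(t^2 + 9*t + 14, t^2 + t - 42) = t + 7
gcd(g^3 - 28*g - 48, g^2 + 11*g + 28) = g + 4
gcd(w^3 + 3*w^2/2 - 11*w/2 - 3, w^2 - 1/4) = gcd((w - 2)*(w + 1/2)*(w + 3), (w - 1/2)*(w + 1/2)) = w + 1/2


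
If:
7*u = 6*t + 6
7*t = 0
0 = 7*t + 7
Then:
No Solution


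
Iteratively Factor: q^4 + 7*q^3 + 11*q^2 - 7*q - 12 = (q + 3)*(q^3 + 4*q^2 - q - 4) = (q + 1)*(q + 3)*(q^2 + 3*q - 4) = (q - 1)*(q + 1)*(q + 3)*(q + 4)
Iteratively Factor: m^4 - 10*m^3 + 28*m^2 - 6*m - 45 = (m + 1)*(m^3 - 11*m^2 + 39*m - 45) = (m - 5)*(m + 1)*(m^2 - 6*m + 9) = (m - 5)*(m - 3)*(m + 1)*(m - 3)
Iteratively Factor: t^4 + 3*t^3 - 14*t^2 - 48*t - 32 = (t + 1)*(t^3 + 2*t^2 - 16*t - 32) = (t + 1)*(t + 4)*(t^2 - 2*t - 8) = (t - 4)*(t + 1)*(t + 4)*(t + 2)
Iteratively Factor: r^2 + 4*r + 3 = (r + 1)*(r + 3)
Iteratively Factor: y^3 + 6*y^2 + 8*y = (y + 4)*(y^2 + 2*y) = (y + 2)*(y + 4)*(y)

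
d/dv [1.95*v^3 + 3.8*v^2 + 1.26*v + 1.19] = 5.85*v^2 + 7.6*v + 1.26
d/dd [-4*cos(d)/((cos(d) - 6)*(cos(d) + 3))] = 4*(sin(d)^2 - 19)*sin(d)/((cos(d) - 6)^2*(cos(d) + 3)^2)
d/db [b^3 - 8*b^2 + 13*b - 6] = 3*b^2 - 16*b + 13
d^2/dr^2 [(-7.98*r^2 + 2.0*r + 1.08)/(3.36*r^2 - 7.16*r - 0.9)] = (-338.800896*r^3 - 71.6325119999999*r^2 - 119.605248*r + 78.561936)/(37.933056*r^6 - 242.500608*r^5 + 486.275328*r^4 - 237.150656*r^3 - 130.25232*r^2 - 17.3988*r - 0.729)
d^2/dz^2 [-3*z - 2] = 0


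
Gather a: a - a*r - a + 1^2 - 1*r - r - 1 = -a*r - 2*r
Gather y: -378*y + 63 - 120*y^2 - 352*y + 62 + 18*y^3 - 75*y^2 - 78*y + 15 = 18*y^3 - 195*y^2 - 808*y + 140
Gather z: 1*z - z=0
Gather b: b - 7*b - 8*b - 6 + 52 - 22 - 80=-14*b - 56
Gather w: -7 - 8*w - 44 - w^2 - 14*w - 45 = -w^2 - 22*w - 96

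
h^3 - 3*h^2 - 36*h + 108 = (h - 6)*(h - 3)*(h + 6)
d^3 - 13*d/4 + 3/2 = (d - 3/2)*(d - 1/2)*(d + 2)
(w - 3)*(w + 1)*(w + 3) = w^3 + w^2 - 9*w - 9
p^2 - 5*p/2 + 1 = (p - 2)*(p - 1/2)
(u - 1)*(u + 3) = u^2 + 2*u - 3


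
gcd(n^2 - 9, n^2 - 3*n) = n - 3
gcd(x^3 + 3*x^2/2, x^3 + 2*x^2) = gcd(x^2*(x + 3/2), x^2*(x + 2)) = x^2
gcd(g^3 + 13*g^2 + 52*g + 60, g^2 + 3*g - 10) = g + 5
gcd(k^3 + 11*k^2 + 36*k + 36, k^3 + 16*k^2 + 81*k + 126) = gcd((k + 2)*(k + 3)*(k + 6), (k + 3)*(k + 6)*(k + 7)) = k^2 + 9*k + 18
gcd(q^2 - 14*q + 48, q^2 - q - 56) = q - 8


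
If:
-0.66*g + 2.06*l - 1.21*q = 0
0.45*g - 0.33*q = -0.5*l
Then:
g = 0.0595067621320605*q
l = 0.606443914081146*q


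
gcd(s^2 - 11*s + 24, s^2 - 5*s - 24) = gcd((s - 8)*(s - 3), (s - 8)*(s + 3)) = s - 8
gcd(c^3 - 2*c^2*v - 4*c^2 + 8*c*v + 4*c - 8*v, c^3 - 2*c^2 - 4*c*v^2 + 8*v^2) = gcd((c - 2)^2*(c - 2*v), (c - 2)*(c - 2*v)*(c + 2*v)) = -c^2 + 2*c*v + 2*c - 4*v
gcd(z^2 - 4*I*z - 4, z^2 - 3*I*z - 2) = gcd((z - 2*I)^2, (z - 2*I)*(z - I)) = z - 2*I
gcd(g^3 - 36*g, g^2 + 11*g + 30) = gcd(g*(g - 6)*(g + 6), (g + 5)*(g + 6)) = g + 6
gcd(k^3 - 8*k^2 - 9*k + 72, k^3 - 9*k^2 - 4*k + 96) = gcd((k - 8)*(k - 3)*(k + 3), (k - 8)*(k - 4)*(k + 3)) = k^2 - 5*k - 24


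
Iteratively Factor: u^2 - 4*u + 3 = (u - 3)*(u - 1)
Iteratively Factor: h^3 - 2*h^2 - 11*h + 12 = (h - 4)*(h^2 + 2*h - 3) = (h - 4)*(h - 1)*(h + 3)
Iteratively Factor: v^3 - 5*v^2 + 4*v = (v - 4)*(v^2 - v) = (v - 4)*(v - 1)*(v)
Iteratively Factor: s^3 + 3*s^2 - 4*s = (s + 4)*(s^2 - s) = (s - 1)*(s + 4)*(s)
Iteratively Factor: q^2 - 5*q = (q)*(q - 5)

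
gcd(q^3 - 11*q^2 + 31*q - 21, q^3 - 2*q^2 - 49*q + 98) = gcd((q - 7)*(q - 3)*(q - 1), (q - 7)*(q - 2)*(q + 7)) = q - 7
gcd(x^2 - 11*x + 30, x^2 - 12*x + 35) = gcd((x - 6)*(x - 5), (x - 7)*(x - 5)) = x - 5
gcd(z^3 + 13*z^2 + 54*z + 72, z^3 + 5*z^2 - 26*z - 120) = z^2 + 10*z + 24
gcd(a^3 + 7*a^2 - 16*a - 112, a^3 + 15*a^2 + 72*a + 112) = a^2 + 11*a + 28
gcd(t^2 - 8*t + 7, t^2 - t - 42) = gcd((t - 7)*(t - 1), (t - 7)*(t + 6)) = t - 7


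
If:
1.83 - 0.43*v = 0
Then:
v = 4.26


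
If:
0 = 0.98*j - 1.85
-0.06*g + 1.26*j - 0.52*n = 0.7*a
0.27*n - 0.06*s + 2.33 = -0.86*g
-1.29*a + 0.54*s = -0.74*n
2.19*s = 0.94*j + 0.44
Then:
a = 1.85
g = -3.42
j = 1.89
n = 2.48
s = 1.01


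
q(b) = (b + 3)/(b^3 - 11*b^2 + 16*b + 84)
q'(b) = (b + 3)*(-3*b^2 + 22*b - 16)/(b^3 - 11*b^2 + 16*b + 84)^2 + 1/(b^3 - 11*b^2 + 16*b + 84) = (b^3 - 11*b^2 + 16*b - (b + 3)*(3*b^2 - 22*b + 16) + 84)/(b^3 - 11*b^2 + 16*b + 84)^2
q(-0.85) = 0.03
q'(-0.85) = -0.00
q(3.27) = 0.12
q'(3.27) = 0.07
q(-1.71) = 0.07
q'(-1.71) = -0.16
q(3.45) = 0.13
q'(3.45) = 0.08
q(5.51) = 1.55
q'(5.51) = 4.18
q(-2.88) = -0.00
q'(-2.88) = -0.02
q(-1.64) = 0.06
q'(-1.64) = -0.10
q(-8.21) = 0.00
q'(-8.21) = 0.00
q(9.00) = 0.18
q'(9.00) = -0.15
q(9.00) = 0.18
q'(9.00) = -0.15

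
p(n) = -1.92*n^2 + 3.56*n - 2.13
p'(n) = 3.56 - 3.84*n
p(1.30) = -0.75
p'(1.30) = -1.43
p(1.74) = -1.75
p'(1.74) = -3.12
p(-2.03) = -17.27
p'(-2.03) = 11.36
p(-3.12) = -31.93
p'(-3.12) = 15.54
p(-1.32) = -10.17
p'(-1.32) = 8.63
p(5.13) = -34.40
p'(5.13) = -16.14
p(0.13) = -1.70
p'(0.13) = 3.06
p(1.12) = -0.55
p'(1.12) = -0.74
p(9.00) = -125.61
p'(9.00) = -31.00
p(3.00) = -8.73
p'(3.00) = -7.96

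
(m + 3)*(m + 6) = m^2 + 9*m + 18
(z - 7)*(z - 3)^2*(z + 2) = z^4 - 11*z^3 + 25*z^2 + 39*z - 126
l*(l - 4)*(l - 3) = l^3 - 7*l^2 + 12*l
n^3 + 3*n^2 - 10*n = n*(n - 2)*(n + 5)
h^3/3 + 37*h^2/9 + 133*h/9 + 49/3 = (h/3 + 1)*(h + 7/3)*(h + 7)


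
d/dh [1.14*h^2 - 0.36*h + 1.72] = 2.28*h - 0.36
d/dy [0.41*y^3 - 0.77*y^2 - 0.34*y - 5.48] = 1.23*y^2 - 1.54*y - 0.34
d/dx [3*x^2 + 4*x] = 6*x + 4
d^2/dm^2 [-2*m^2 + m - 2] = -4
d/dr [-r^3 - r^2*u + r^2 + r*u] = -3*r^2 - 2*r*u + 2*r + u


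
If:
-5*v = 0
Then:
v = 0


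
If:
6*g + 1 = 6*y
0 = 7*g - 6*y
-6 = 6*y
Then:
No Solution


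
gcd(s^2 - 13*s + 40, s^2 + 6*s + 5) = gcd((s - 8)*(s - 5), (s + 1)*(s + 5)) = 1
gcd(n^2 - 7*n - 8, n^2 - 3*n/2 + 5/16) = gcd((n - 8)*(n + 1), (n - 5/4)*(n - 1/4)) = 1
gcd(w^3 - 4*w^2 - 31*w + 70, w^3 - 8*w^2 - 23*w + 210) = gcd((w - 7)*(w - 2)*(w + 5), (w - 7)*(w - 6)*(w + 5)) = w^2 - 2*w - 35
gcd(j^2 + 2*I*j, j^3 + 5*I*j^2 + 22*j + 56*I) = j + 2*I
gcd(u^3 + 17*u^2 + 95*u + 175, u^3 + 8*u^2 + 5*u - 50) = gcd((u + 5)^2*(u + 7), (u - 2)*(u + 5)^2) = u^2 + 10*u + 25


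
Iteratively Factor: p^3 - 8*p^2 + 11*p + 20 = (p - 5)*(p^2 - 3*p - 4) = (p - 5)*(p + 1)*(p - 4)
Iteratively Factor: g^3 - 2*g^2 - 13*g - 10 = (g + 2)*(g^2 - 4*g - 5) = (g + 1)*(g + 2)*(g - 5)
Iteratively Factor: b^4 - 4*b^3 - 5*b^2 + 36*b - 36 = (b - 2)*(b^3 - 2*b^2 - 9*b + 18) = (b - 3)*(b - 2)*(b^2 + b - 6) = (b - 3)*(b - 2)^2*(b + 3)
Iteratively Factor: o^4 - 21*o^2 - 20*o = (o + 1)*(o^3 - o^2 - 20*o) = o*(o + 1)*(o^2 - o - 20) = o*(o - 5)*(o + 1)*(o + 4)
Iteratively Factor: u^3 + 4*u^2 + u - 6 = (u + 2)*(u^2 + 2*u - 3) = (u - 1)*(u + 2)*(u + 3)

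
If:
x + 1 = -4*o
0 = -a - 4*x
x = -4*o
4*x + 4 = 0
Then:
No Solution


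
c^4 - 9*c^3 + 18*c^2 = c^2*(c - 6)*(c - 3)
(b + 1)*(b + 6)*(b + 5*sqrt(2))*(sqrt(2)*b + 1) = sqrt(2)*b^4 + 7*sqrt(2)*b^3 + 11*b^3 + 11*sqrt(2)*b^2 + 77*b^2 + 35*sqrt(2)*b + 66*b + 30*sqrt(2)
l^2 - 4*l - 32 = (l - 8)*(l + 4)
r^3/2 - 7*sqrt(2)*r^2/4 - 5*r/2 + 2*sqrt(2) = (r/2 + sqrt(2)/2)*(r - 4*sqrt(2))*(r - sqrt(2)/2)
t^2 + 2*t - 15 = (t - 3)*(t + 5)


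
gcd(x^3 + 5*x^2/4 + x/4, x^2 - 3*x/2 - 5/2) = x + 1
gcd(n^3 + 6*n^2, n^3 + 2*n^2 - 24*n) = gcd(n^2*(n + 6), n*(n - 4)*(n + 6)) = n^2 + 6*n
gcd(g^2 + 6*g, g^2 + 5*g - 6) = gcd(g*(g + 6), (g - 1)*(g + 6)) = g + 6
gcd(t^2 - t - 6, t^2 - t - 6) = t^2 - t - 6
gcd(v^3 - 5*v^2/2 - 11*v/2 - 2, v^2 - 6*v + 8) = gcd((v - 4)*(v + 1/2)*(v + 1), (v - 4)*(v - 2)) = v - 4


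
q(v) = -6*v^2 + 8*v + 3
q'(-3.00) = 44.00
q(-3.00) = -75.00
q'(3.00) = -28.00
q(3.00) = -27.00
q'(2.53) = -22.36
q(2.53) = -15.17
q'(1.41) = -8.92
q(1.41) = 2.35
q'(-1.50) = 26.00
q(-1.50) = -22.50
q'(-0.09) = 9.08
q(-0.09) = 2.23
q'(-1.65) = 27.80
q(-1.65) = -26.54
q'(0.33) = 4.04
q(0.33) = 4.99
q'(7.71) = -84.52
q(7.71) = -291.98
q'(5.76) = -61.12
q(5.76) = -149.99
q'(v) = 8 - 12*v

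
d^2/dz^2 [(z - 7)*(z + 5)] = 2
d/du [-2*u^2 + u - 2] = 1 - 4*u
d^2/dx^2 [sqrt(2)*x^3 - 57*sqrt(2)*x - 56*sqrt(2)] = 6*sqrt(2)*x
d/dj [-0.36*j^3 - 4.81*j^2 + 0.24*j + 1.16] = -1.08*j^2 - 9.62*j + 0.24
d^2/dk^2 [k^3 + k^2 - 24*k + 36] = 6*k + 2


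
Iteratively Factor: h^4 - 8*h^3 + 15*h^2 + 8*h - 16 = (h - 4)*(h^3 - 4*h^2 - h + 4) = (h - 4)*(h + 1)*(h^2 - 5*h + 4) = (h - 4)^2*(h + 1)*(h - 1)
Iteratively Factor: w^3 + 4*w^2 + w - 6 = (w + 3)*(w^2 + w - 2) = (w - 1)*(w + 3)*(w + 2)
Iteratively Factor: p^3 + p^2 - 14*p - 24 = (p + 2)*(p^2 - p - 12) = (p + 2)*(p + 3)*(p - 4)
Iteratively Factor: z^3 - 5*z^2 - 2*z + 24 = (z + 2)*(z^2 - 7*z + 12) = (z - 3)*(z + 2)*(z - 4)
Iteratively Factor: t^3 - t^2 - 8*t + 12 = (t - 2)*(t^2 + t - 6) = (t - 2)*(t + 3)*(t - 2)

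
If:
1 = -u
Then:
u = -1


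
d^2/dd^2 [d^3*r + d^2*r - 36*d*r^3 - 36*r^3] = 2*r*(3*d + 1)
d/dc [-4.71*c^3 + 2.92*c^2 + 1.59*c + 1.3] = -14.13*c^2 + 5.84*c + 1.59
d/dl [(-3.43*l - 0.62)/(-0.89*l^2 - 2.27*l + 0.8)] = (3.0527*l^2 + 7.7861*l - (1.78*l + 2.27)*(3.43*l + 0.62) - 2.744)/(0.89*l^2 + 2.27*l - 0.8)^2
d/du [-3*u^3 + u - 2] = 1 - 9*u^2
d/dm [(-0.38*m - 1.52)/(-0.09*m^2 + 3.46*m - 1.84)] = (-0.0342*m^2 - 0.2736*m + 5.9584)/(0.0081*m^4 - 0.6228*m^3 + 12.3028*m^2 - 12.7328*m + 3.3856)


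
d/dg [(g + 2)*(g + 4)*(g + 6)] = 3*g^2 + 24*g + 44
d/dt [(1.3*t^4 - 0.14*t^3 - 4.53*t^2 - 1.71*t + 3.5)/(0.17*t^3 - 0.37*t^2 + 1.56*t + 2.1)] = (0.221*t^6 - 0.962*t^5 + 6.9059*t^4 + 11.0646*t^3 - 10.3665*t^2 - 16.436*t - 9.051)/(0.0289*t^6 - 0.1258*t^5 + 0.6673*t^4 - 0.4404*t^3 + 0.8796*t^2 + 6.552*t + 4.41)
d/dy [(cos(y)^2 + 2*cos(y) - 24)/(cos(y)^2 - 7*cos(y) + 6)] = 3*(3*cos(y)^2 - 20*cos(y) + 52)*sin(y)/((cos(y) - 6)^2*(cos(y) - 1)^2)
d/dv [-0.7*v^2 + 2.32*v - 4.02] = 2.32 - 1.4*v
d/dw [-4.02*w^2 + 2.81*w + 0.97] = 2.81 - 8.04*w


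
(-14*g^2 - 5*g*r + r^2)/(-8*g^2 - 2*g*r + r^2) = (-7*g + r)/(-4*g + r)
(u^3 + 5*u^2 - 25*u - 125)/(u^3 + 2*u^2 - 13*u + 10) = (u^2 - 25)/(u^2 - 3*u + 2)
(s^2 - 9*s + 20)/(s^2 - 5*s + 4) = (s - 5)/(s - 1)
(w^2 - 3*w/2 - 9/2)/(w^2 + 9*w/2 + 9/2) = (w - 3)/(w + 3)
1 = 1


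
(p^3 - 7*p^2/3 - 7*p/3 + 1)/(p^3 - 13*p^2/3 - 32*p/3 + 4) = (p^2 - 2*p - 3)/(p^2 - 4*p - 12)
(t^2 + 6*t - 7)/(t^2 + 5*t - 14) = (t - 1)/(t - 2)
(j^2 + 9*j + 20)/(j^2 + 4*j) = (j + 5)/j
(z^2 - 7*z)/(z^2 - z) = (z - 7)/(z - 1)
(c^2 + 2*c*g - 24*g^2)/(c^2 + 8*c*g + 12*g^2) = (c - 4*g)/(c + 2*g)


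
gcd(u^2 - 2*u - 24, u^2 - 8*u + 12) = u - 6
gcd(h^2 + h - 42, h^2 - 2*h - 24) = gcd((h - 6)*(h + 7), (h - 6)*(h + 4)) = h - 6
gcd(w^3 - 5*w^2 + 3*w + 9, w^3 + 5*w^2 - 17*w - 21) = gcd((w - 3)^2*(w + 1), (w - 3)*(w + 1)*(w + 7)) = w^2 - 2*w - 3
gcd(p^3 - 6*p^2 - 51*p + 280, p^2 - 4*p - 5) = p - 5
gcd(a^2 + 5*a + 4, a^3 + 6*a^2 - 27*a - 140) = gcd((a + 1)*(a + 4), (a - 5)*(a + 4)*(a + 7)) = a + 4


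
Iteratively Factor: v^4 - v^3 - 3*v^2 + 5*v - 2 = (v - 1)*(v^3 - 3*v + 2) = (v - 1)^2*(v^2 + v - 2) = (v - 1)^2*(v + 2)*(v - 1)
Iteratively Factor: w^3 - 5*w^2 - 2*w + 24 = (w - 4)*(w^2 - w - 6) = (w - 4)*(w - 3)*(w + 2)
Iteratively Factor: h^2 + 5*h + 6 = (h + 3)*(h + 2)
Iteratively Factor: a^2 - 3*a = (a - 3)*(a)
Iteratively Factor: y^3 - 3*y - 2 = (y - 2)*(y^2 + 2*y + 1) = (y - 2)*(y + 1)*(y + 1)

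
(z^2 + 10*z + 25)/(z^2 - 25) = (z + 5)/(z - 5)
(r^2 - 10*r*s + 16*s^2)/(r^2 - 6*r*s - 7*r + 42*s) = (r^2 - 10*r*s + 16*s^2)/(r^2 - 6*r*s - 7*r + 42*s)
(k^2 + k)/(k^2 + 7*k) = (k + 1)/(k + 7)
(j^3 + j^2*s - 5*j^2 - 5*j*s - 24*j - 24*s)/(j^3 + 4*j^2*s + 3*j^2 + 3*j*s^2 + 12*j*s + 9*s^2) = (j - 8)/(j + 3*s)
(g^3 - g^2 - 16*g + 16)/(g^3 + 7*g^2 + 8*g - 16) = (g - 4)/(g + 4)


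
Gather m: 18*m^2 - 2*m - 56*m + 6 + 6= 18*m^2 - 58*m + 12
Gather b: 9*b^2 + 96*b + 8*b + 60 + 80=9*b^2 + 104*b + 140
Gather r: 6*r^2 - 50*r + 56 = 6*r^2 - 50*r + 56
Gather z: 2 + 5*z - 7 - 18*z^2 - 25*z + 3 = -18*z^2 - 20*z - 2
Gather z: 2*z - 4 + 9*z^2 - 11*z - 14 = 9*z^2 - 9*z - 18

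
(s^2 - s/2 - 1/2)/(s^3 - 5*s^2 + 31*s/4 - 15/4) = 2*(2*s + 1)/(4*s^2 - 16*s + 15)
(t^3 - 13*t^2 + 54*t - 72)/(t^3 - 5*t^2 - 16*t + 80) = (t^2 - 9*t + 18)/(t^2 - t - 20)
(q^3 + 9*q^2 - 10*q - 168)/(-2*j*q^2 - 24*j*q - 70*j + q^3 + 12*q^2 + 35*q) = (q^2 + 2*q - 24)/(-2*j*q - 10*j + q^2 + 5*q)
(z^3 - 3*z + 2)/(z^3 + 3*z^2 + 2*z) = (z^2 - 2*z + 1)/(z*(z + 1))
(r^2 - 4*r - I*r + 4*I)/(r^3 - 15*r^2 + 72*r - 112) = (r - I)/(r^2 - 11*r + 28)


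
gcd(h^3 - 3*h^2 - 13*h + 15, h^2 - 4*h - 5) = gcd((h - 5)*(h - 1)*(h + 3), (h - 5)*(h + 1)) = h - 5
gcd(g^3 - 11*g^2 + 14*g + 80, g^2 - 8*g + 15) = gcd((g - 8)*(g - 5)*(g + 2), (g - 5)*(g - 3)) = g - 5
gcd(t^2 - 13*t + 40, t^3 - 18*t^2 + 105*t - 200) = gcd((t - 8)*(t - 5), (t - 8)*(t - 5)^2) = t^2 - 13*t + 40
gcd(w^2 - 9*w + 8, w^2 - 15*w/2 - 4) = w - 8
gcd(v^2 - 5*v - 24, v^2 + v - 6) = v + 3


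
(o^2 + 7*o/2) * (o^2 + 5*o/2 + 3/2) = o^4 + 6*o^3 + 41*o^2/4 + 21*o/4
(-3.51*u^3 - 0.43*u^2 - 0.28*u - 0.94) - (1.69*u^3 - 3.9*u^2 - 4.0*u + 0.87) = -5.2*u^3 + 3.47*u^2 + 3.72*u - 1.81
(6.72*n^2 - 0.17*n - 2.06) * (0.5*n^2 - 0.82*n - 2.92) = 3.36*n^4 - 5.5954*n^3 - 20.513*n^2 + 2.1856*n + 6.0152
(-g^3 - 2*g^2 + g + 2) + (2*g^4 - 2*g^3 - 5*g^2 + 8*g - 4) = 2*g^4 - 3*g^3 - 7*g^2 + 9*g - 2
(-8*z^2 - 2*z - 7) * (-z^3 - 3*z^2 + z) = 8*z^5 + 26*z^4 + 5*z^3 + 19*z^2 - 7*z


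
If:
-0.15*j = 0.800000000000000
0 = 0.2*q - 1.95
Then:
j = -5.33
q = 9.75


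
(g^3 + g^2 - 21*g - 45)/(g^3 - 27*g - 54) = (g - 5)/(g - 6)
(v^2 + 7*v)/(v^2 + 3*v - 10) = v*(v + 7)/(v^2 + 3*v - 10)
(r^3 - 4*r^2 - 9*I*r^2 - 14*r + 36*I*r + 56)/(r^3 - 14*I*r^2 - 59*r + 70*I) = (r - 4)/(r - 5*I)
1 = 1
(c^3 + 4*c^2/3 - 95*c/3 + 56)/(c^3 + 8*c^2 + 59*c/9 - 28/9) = 3*(3*c^2 - 17*c + 24)/(9*c^2 + 9*c - 4)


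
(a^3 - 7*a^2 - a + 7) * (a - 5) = a^4 - 12*a^3 + 34*a^2 + 12*a - 35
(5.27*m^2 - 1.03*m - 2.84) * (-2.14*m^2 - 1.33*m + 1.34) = -11.2778*m^4 - 4.8049*m^3 + 14.5093*m^2 + 2.397*m - 3.8056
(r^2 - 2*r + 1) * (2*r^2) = 2*r^4 - 4*r^3 + 2*r^2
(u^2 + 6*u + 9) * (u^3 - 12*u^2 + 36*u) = u^5 - 6*u^4 - 27*u^3 + 108*u^2 + 324*u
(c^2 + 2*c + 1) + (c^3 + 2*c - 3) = c^3 + c^2 + 4*c - 2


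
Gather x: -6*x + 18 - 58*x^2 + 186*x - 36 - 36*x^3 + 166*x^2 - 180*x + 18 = -36*x^3 + 108*x^2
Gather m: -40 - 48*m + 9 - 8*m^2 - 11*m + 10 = -8*m^2 - 59*m - 21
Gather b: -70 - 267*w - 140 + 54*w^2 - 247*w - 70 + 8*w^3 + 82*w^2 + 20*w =8*w^3 + 136*w^2 - 494*w - 280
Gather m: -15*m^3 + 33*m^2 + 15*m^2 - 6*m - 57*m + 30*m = -15*m^3 + 48*m^2 - 33*m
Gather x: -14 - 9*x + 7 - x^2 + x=-x^2 - 8*x - 7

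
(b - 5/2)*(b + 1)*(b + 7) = b^3 + 11*b^2/2 - 13*b - 35/2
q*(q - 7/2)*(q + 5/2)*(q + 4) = q^4 + 3*q^3 - 51*q^2/4 - 35*q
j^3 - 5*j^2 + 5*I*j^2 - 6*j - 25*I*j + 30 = (j - 5)*(j + 2*I)*(j + 3*I)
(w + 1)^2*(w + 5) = w^3 + 7*w^2 + 11*w + 5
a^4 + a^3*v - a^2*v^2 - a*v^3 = a*(a - v)*(a + v)^2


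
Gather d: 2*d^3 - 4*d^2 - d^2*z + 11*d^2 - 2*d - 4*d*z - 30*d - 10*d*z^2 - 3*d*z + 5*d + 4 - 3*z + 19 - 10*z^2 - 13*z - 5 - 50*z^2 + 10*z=2*d^3 + d^2*(7 - z) + d*(-10*z^2 - 7*z - 27) - 60*z^2 - 6*z + 18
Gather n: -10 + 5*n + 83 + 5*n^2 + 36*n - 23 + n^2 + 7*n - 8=6*n^2 + 48*n + 42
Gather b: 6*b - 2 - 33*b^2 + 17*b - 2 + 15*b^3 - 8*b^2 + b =15*b^3 - 41*b^2 + 24*b - 4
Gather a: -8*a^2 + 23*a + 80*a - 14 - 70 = -8*a^2 + 103*a - 84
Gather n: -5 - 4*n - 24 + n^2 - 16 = n^2 - 4*n - 45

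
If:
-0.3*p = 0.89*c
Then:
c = -0.337078651685393*p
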